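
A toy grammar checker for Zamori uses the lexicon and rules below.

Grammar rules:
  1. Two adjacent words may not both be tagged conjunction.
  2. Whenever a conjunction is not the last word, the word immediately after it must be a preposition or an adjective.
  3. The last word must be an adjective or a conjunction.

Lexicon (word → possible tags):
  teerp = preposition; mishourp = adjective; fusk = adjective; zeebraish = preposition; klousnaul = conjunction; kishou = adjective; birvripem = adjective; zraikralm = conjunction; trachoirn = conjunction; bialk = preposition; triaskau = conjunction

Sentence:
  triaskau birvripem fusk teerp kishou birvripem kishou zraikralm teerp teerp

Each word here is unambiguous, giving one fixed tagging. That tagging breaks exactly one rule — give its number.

Fixed tagging: conjunction adjective adjective preposition adjective adjective adjective conjunction preposition preposition.
Checking each rule: R1 ✓, R2 ✓, R3 ✗.
Only rule 3 fails.

3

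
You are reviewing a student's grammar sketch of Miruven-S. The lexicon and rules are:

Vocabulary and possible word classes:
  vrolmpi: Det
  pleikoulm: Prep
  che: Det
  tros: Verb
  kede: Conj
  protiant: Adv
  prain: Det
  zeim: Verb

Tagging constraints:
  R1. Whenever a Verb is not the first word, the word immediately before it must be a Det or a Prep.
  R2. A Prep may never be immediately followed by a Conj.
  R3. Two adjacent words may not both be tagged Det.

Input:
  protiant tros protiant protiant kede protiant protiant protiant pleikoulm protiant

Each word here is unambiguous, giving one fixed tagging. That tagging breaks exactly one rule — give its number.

Fixed tagging: Adv Verb Adv Adv Conj Adv Adv Adv Prep Adv.
Applying the rules: R1 fails, R2 ok, R3 ok.
Only rule 1 fails.

1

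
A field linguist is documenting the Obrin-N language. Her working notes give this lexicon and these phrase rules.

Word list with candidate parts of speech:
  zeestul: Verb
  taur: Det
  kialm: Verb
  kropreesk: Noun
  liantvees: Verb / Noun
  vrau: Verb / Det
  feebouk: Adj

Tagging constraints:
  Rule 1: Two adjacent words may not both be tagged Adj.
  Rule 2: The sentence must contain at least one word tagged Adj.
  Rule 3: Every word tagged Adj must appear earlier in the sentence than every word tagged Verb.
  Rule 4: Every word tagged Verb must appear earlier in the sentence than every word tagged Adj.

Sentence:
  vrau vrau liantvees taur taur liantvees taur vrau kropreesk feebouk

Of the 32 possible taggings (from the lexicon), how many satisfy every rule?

Candidates per position — 1:vrau {Verb,Det}; 2:vrau {Verb,Det}; 3:liantvees {Verb,Noun}; 4:taur {Det}; 5:taur {Det}; 6:liantvees {Verb,Noun}; 7:taur {Det}; 8:vrau {Verb,Det}; 9:kropreesk {Noun}; 10:feebouk {Adj}.
There are 32 candidate sequences in total.
The sequences that satisfy every rule: Det Det Noun Det Det Noun Det Det Noun Adj.
Count = 1.

1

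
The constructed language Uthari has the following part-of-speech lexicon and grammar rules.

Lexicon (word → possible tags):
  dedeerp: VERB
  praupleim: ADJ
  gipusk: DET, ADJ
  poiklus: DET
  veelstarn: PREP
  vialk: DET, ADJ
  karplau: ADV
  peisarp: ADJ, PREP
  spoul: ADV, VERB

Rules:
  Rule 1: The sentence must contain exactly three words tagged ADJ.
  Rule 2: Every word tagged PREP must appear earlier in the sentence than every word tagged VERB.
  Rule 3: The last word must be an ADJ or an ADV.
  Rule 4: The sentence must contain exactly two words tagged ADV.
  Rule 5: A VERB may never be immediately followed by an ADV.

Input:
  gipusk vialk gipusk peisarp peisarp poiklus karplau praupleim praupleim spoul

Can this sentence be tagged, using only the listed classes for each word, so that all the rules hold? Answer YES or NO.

YES

Candidates per position — 1:gipusk {DET,ADJ}; 2:vialk {DET,ADJ}; 3:gipusk {DET,ADJ}; 4:peisarp {ADJ,PREP}; 5:peisarp {ADJ,PREP}; 6:poiklus {DET}; 7:karplau {ADV}; 8:praupleim {ADJ}; 9:praupleim {ADJ}; 10:spoul {ADV,VERB}.
One satisfying assignment: ADJ DET DET PREP PREP DET ADV ADJ ADJ ADV.
Check: rule 1 satisfied; rule 2 satisfied; rule 3 satisfied; rule 4 satisfied; rule 5 satisfied.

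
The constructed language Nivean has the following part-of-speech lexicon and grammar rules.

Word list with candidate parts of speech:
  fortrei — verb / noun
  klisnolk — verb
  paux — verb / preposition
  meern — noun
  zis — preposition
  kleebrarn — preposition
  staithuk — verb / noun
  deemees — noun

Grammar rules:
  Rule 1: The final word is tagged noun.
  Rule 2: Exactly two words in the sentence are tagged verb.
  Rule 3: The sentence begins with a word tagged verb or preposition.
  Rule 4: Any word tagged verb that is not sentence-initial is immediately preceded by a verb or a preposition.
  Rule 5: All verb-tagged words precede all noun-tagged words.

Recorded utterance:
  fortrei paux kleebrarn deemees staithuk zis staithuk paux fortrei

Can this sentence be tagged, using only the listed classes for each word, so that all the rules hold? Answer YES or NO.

Candidates per position — 1:fortrei {verb,noun}; 2:paux {verb,preposition}; 3:kleebrarn {preposition}; 4:deemees {noun}; 5:staithuk {verb,noun}; 6:zis {preposition}; 7:staithuk {verb,noun}; 8:paux {verb,preposition}; 9:fortrei {verb,noun}.
One satisfying assignment: verb verb preposition noun noun preposition noun preposition noun.
Rule-by-rule: rule 1 ✓; rule 2 ✓; rule 3 ✓; rule 4 ✓; rule 5 ✓.

YES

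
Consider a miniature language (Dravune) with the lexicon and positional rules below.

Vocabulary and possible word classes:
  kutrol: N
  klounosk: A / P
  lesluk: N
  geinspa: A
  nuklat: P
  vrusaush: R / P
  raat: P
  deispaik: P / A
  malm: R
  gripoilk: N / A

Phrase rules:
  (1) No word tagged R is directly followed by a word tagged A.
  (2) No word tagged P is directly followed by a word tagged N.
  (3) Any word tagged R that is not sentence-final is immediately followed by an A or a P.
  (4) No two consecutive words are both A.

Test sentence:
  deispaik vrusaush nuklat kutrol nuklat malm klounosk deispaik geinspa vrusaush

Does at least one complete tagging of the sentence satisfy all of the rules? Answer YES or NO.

NO

Candidates per position — 1:deispaik {P,A}; 2:vrusaush {R,P}; 3:nuklat {P}; 4:kutrol {N}; 5:nuklat {P}; 6:malm {R}; 7:klounosk {A,P}; 8:deispaik {P,A}; 9:geinspa {A}; 10:vrusaush {R,P}.
Rule 2 cannot be satisfied by any choice of tags from the lexicon.
So there is no consistent tagging.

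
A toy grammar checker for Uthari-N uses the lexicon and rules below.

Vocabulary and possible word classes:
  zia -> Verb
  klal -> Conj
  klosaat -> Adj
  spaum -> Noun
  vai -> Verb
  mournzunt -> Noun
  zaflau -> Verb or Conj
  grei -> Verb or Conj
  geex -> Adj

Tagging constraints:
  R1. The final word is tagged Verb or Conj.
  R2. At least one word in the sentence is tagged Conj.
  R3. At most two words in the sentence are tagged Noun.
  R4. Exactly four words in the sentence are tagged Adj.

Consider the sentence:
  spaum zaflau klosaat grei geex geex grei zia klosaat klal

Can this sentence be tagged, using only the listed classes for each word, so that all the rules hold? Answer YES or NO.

Candidates per position — 1:spaum {Noun}; 2:zaflau {Verb,Conj}; 3:klosaat {Adj}; 4:grei {Verb,Conj}; 5:geex {Adj}; 6:geex {Adj}; 7:grei {Verb,Conj}; 8:zia {Verb}; 9:klosaat {Adj}; 10:klal {Conj}.
One satisfying assignment: Noun Verb Adj Conj Adj Adj Verb Verb Adj Conj.
Rule-by-rule: rule 1 holds; rule 2 holds; rule 3 holds; rule 4 holds.

YES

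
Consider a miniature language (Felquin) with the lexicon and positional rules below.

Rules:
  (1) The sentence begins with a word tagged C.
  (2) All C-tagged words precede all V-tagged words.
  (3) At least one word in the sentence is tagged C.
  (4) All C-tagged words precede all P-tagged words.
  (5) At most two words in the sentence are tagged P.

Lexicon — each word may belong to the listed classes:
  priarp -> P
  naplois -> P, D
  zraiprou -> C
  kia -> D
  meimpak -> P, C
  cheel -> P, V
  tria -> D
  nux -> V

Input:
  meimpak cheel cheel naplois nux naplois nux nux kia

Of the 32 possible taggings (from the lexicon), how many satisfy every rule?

11

Candidates per position — 1:meimpak {P,C}; 2:cheel {P,V}; 3:cheel {P,V}; 4:naplois {P,D}; 5:nux {V}; 6:naplois {P,D}; 7:nux {V}; 8:nux {V}; 9:kia {D}.
There are 32 candidate sequences in total.
Checking each against the rules leaves 11 sequences.
Count = 11.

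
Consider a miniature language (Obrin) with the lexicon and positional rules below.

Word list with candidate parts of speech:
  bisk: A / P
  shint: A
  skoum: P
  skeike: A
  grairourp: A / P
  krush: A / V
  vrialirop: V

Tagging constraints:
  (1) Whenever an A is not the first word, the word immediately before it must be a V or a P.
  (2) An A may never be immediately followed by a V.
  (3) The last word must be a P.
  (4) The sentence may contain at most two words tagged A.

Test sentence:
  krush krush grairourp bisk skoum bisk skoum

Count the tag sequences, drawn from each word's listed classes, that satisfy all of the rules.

Candidates per position — 1:krush {A,V}; 2:krush {A,V}; 3:grairourp {A,P}; 4:bisk {A,P}; 5:skoum {P}; 6:bisk {A,P}; 7:skoum {P}.
There are 32 candidate sequences in total.
Checking each against the rules leaves 9 sequences.
Count = 9.

9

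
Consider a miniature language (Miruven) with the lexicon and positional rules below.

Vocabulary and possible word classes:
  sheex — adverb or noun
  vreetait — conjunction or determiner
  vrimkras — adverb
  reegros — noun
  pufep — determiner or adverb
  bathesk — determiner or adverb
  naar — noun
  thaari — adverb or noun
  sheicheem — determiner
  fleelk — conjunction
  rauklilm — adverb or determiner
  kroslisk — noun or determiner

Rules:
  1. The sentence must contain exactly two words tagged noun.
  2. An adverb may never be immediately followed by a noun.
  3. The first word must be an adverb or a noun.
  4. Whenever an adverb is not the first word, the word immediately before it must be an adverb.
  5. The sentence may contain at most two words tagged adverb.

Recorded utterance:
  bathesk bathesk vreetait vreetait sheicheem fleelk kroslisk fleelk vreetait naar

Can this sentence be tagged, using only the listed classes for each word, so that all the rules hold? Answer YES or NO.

YES

Candidates per position — 1:bathesk {determiner,adverb}; 2:bathesk {determiner,adverb}; 3:vreetait {conjunction,determiner}; 4:vreetait {conjunction,determiner}; 5:sheicheem {determiner}; 6:fleelk {conjunction}; 7:kroslisk {noun,determiner}; 8:fleelk {conjunction}; 9:vreetait {conjunction,determiner}; 10:naar {noun}.
One satisfying assignment: adverb adverb conjunction determiner determiner conjunction noun conjunction determiner noun.
Verifying each rule — rule 1 ok; rule 2 ok; rule 3 ok; rule 4 ok; rule 5 ok.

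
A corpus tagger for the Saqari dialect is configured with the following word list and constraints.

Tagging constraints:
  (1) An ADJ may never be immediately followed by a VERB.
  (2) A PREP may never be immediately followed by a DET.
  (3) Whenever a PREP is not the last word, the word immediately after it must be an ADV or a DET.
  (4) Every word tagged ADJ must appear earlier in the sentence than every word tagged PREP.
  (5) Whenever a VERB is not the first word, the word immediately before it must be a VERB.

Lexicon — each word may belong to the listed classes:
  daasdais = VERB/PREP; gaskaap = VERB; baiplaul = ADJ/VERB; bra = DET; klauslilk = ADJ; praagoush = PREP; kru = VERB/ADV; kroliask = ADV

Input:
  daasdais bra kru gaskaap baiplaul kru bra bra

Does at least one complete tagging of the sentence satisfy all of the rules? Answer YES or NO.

Candidates per position — 1:daasdais {VERB,PREP}; 2:bra {DET}; 3:kru {VERB,ADV}; 4:gaskaap {VERB}; 5:baiplaul {ADJ,VERB}; 6:kru {VERB,ADV}; 7:bra {DET}; 8:bra {DET}.
Rule 5 cannot be satisfied by any choice of tags from the lexicon.
So there is no consistent tagging.

NO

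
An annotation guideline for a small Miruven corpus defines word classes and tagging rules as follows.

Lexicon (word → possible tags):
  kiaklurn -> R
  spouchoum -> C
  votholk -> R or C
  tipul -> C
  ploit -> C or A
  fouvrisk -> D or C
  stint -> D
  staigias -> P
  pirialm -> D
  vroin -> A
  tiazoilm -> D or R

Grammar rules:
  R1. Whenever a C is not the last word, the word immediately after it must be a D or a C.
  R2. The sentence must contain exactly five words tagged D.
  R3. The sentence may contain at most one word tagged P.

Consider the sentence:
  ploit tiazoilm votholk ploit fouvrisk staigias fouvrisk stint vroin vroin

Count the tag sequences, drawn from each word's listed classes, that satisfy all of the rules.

0

Candidates per position — 1:ploit {C,A}; 2:tiazoilm {D,R}; 3:votholk {R,C}; 4:ploit {C,A}; 5:fouvrisk {D,C}; 6:staigias {P}; 7:fouvrisk {D,C}; 8:stint {D}; 9:vroin {A}; 10:vroin {A}.
There are 64 candidate sequences in total.
Rule 2 cannot be satisfied by any choice of tags from the lexicon.
So there is no consistent tagging.
Count = 0.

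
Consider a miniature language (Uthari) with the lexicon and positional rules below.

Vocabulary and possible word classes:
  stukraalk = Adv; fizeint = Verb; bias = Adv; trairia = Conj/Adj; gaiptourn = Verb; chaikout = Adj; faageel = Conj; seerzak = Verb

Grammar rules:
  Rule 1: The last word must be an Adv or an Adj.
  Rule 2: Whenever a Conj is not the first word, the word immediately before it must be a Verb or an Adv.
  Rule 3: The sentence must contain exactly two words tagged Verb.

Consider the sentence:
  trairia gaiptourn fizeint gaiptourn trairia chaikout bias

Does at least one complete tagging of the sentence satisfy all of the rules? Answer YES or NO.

NO

Candidates per position — 1:trairia {Conj,Adj}; 2:gaiptourn {Verb}; 3:fizeint {Verb}; 4:gaiptourn {Verb}; 5:trairia {Conj,Adj}; 6:chaikout {Adj}; 7:bias {Adv}.
Rule 3 cannot be satisfied by any choice of tags from the lexicon.
So there is no consistent tagging.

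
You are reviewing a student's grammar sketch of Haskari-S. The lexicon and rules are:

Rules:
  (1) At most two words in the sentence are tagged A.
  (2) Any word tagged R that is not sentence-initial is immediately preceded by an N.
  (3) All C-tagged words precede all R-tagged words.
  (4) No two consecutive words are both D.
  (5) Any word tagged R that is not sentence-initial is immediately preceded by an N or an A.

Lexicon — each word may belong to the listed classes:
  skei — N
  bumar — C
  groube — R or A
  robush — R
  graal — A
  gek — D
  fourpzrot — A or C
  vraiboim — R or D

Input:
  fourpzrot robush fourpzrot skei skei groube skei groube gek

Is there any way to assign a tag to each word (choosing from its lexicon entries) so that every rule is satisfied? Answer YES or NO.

Candidates per position — 1:fourpzrot {A,C}; 2:robush {R}; 3:fourpzrot {A,C}; 4:skei {N}; 5:skei {N}; 6:groube {R,A}; 7:skei {N}; 8:groube {R,A}; 9:gek {D}.
Rule 2 cannot be satisfied by any choice of tags from the lexicon.
So there is no consistent tagging.

NO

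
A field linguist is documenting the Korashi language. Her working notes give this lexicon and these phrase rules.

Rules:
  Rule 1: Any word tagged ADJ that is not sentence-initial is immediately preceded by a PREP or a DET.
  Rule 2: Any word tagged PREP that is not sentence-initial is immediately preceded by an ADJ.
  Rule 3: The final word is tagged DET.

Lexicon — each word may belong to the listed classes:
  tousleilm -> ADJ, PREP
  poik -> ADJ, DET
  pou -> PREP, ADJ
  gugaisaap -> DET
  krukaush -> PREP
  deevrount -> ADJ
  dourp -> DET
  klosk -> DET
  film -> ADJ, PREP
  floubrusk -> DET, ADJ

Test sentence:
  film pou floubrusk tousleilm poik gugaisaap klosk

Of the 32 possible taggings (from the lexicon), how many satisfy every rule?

Candidates per position — 1:film {ADJ,PREP}; 2:pou {PREP,ADJ}; 3:floubrusk {DET,ADJ}; 4:tousleilm {ADJ,PREP}; 5:poik {ADJ,DET}; 6:gugaisaap {DET}; 7:klosk {DET}.
There are 32 candidate sequences in total.
The sequences that satisfy every rule: ADJ PREP DET ADJ DET DET DET; ADJ PREP ADJ PREP ADJ DET DET; ADJ PREP ADJ PREP DET DET DET; PREP ADJ DET ADJ DET DET DET.
Count = 4.

4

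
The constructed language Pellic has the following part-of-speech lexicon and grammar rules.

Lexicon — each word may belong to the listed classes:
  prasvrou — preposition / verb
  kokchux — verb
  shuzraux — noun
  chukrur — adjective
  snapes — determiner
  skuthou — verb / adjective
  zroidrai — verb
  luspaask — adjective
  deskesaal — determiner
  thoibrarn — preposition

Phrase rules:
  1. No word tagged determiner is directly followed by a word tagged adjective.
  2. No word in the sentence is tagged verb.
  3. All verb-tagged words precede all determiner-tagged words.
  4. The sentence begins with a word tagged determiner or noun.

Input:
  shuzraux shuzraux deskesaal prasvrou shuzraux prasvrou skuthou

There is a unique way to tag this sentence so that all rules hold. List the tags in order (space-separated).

noun noun determiner preposition noun preposition adjective

Candidates per position — 1:shuzraux {noun}; 2:shuzraux {noun}; 3:deskesaal {determiner}; 4:prasvrou {preposition,verb}; 5:shuzraux {noun}; 6:prasvrou {preposition,verb}; 7:skuthou {verb,adjective}.
Position 4: verb is ruled out by rule 2; that leaves preposition.
Position 6: verb is ruled out by rule 2; that leaves preposition.
Position 7: verb is ruled out by rule 2; that leaves adjective.
That leaves exactly one tagging: noun noun determiner preposition noun preposition adjective.
Check: rule 1 holds; rule 2 holds; rule 3 holds; rule 4 holds.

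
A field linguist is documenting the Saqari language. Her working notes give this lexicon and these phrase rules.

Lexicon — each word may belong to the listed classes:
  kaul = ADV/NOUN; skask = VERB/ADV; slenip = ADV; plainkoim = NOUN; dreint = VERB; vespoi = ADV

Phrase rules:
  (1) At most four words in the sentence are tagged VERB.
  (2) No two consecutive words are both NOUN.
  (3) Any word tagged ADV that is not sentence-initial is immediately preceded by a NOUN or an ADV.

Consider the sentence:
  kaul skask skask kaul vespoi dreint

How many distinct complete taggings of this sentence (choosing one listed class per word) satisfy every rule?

Candidates per position — 1:kaul {ADV,NOUN}; 2:skask {VERB,ADV}; 3:skask {VERB,ADV}; 4:kaul {ADV,NOUN}; 5:vespoi {ADV}; 6:dreint {VERB}.
There are 16 candidate sequences in total.
Checking each against the rules leaves 8 sequences.
Count = 8.

8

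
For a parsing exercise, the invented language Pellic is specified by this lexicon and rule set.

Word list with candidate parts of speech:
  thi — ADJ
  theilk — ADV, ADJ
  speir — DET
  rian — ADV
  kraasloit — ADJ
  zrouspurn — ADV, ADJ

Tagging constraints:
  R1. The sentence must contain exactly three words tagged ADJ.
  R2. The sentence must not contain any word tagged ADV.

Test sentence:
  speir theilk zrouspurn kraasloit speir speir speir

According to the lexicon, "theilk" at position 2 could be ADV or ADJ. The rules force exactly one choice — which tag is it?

ADJ

Candidates per position — 1:speir {DET}; 2:theilk {ADV,ADJ}; 3:zrouspurn {ADV,ADJ}; 4:kraasloit {ADJ}; 5:speir {DET}; 6:speir {DET}; 7:speir {DET}.
Position 2: ADV is ruled out by rule 1; that leaves ADJ.
Position 3: ADV is ruled out by rule 1; that leaves ADJ.
The only consistent sequence is: DET ADJ ADJ ADJ DET DET DET.
Rule-by-rule: rule 1 ok; rule 2 ok.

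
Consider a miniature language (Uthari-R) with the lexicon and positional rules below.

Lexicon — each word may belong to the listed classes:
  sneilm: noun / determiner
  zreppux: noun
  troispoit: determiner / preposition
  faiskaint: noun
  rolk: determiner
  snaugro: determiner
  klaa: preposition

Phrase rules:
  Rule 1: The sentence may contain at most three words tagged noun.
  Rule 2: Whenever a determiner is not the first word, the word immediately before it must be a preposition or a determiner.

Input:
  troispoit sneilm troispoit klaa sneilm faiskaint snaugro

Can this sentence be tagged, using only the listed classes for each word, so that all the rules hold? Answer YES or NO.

NO

Candidates per position — 1:troispoit {determiner,preposition}; 2:sneilm {noun,determiner}; 3:troispoit {determiner,preposition}; 4:klaa {preposition}; 5:sneilm {noun,determiner}; 6:faiskaint {noun}; 7:snaugro {determiner}.
Rule 2 cannot be satisfied by any choice of tags from the lexicon.
So there is no consistent tagging.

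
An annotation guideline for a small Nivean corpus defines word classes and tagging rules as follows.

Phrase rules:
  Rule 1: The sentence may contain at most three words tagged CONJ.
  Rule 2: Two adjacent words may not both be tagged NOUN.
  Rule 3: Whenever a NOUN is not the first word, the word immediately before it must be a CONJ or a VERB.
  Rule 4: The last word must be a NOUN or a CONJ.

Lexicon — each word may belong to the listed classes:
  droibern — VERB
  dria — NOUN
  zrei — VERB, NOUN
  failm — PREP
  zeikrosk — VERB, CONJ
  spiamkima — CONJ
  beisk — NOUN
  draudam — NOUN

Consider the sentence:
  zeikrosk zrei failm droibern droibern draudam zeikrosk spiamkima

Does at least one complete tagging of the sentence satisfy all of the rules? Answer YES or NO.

Candidates per position — 1:zeikrosk {VERB,CONJ}; 2:zrei {VERB,NOUN}; 3:failm {PREP}; 4:droibern {VERB}; 5:droibern {VERB}; 6:draudam {NOUN}; 7:zeikrosk {VERB,CONJ}; 8:spiamkima {CONJ}.
One satisfying assignment: VERB VERB PREP VERB VERB NOUN VERB CONJ.
Check: rule 1 holds; rule 2 holds; rule 3 holds; rule 4 holds.

YES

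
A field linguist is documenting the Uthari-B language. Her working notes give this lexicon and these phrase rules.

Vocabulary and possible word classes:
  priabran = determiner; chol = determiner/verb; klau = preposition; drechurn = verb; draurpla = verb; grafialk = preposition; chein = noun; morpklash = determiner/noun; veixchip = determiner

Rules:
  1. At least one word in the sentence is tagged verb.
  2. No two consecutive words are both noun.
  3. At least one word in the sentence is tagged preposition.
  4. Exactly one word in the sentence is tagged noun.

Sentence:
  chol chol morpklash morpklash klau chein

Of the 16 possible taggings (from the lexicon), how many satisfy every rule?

3

Candidates per position — 1:chol {determiner,verb}; 2:chol {determiner,verb}; 3:morpklash {determiner,noun}; 4:morpklash {determiner,noun}; 5:klau {preposition}; 6:chein {noun}.
There are 16 candidate sequences in total.
The sequences that satisfy every rule: determiner verb determiner determiner preposition noun; verb determiner determiner determiner preposition noun; verb verb determiner determiner preposition noun.
Count = 3.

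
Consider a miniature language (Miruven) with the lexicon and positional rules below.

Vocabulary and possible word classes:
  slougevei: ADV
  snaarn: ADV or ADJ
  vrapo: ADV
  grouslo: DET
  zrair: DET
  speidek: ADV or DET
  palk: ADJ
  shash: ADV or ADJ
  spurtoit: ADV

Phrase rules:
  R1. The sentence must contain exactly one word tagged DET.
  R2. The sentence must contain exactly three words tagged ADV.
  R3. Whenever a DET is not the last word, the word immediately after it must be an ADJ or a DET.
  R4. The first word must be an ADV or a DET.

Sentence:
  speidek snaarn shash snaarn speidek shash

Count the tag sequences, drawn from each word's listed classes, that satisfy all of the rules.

Candidates per position — 1:speidek {ADV,DET}; 2:snaarn {ADV,ADJ}; 3:shash {ADV,ADJ}; 4:snaarn {ADV,ADJ}; 5:speidek {ADV,DET}; 6:shash {ADV,ADJ}.
There are 64 candidate sequences in total.
Checking each against the rules leaves 6 sequences.
Count = 6.

6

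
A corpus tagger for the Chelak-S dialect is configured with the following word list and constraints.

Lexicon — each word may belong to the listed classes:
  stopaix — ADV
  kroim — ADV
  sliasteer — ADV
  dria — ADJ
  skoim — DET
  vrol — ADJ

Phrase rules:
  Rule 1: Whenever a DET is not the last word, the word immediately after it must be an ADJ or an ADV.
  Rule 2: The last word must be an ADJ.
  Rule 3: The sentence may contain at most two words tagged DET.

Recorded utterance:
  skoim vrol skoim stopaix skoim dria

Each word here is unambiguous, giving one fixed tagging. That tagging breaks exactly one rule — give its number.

3

Fixed tagging: DET ADJ DET ADV DET ADJ.
Rule check: R1 ✓, R2 ✓, R3 ✗.
Only rule 3 fails.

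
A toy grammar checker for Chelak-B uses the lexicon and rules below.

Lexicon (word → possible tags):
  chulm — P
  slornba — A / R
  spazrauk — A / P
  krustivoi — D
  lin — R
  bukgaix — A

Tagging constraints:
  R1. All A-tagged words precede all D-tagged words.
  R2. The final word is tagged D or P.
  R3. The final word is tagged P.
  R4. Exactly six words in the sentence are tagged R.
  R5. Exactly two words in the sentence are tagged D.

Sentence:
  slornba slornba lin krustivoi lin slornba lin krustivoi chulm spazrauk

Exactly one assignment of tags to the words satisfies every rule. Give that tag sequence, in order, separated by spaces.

R R R D R R R D P P

Candidates per position — 1:slornba {A,R}; 2:slornba {A,R}; 3:lin {R}; 4:krustivoi {D}; 5:lin {R}; 6:slornba {A,R}; 7:lin {R}; 8:krustivoi {D}; 9:chulm {P}; 10:spazrauk {A,P}.
If word 1 were A, no tagging could satisfy rule 4; so word 1 is R.
If word 2 were A, no tagging could satisfy rule 4; so word 2 is R.
If word 6 were A, no tagging could satisfy rule 1; so word 6 is R.
If word 10 were A, no tagging could satisfy rule 1; so word 10 is P.
The unique satisfying tagging is: R R R D R R R D P P.
Verifying each rule — rule 1 ok; rule 2 ok; rule 3 ok; rule 4 ok; rule 5 ok.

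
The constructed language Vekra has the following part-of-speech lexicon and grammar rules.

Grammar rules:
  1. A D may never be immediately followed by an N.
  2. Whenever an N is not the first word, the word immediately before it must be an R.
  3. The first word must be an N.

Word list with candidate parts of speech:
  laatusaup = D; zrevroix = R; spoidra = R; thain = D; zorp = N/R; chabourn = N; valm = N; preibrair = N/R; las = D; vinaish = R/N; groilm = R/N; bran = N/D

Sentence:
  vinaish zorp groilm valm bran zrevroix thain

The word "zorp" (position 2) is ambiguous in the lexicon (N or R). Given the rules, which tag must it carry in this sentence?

Candidates per position — 1:vinaish {R,N}; 2:zorp {N,R}; 3:groilm {R,N}; 4:valm {N}; 5:bran {N,D}; 6:zrevroix {R}; 7:thain {D}.
Position 1: tagging it R would leave rule 3 unsatisfiable, so it must be N.
Position 2: tagging it N would leave rule 2 unsatisfiable, so it must be R.
Position 3: tagging it N would leave rule 2 unsatisfiable, so it must be R.
Position 5: tagging it N would leave rule 2 unsatisfiable, so it must be D.
The unique satisfying tagging is: N R R N D R D.
Verifying each rule — rule 1 satisfied; rule 2 satisfied; rule 3 satisfied.

R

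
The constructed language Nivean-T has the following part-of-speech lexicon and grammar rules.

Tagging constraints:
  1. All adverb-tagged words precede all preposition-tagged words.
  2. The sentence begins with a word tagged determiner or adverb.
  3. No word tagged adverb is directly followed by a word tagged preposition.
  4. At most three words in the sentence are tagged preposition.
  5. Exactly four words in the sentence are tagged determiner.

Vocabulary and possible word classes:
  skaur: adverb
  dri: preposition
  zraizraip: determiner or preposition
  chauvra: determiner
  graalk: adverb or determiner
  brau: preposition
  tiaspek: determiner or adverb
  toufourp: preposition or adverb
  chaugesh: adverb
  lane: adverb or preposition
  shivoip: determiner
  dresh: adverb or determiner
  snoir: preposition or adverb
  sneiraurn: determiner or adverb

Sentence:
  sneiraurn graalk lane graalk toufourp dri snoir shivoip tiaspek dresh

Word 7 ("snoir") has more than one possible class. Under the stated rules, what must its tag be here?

Candidates per position — 1:sneiraurn {determiner,adverb}; 2:graalk {adverb,determiner}; 3:lane {adverb,preposition}; 4:graalk {adverb,determiner}; 5:toufourp {preposition,adverb}; 6:dri {preposition}; 7:snoir {preposition,adverb}; 8:shivoip {determiner}; 9:tiaspek {determiner,adverb}; 10:dresh {adverb,determiner}.
Position 4: adverb is ruled out by rule 3; that leaves determiner.
Position 5: adverb is ruled out by rule 3; that leaves preposition.
Position 7: adverb is ruled out by rule 1; that leaves preposition.
Position 9: adverb is ruled out by rule 1; that leaves determiner.
Position 10: adverb is ruled out by rule 1; that leaves determiner.
Position 1: determiner is ruled out by rule 5; that leaves adverb.
Position 2: determiner is ruled out by rule 5; that leaves adverb.
Position 3: preposition is ruled out by rule 3; that leaves adverb.
That leaves exactly one tagging: adverb adverb adverb determiner preposition preposition preposition determiner determiner determiner.
Checking: rule 1 ok; rule 2 ok; rule 3 ok; rule 4 ok; rule 5 ok.

preposition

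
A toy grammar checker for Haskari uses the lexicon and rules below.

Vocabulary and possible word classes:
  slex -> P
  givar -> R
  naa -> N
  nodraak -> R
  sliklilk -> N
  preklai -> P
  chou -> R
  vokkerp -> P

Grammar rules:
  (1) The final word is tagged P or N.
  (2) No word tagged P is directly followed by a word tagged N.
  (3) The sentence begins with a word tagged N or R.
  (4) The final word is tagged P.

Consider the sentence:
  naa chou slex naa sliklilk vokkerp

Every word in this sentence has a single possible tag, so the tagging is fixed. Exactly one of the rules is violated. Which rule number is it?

2

Fixed tagging: N R P N N P.
Checking each rule: R1 ok, R2 fails, R3 ok, R4 ok.
Only rule 2 fails.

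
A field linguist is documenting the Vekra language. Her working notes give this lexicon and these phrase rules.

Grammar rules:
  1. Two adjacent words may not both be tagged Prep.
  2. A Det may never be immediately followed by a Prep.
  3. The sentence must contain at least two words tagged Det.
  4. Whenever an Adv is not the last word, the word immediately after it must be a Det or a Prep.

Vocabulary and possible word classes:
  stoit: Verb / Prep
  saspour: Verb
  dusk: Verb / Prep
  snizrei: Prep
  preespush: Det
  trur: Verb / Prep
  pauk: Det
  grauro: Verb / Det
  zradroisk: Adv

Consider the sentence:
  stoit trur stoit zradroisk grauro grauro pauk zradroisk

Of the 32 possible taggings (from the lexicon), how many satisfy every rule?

Candidates per position — 1:stoit {Verb,Prep}; 2:trur {Verb,Prep}; 3:stoit {Verb,Prep}; 4:zradroisk {Adv}; 5:grauro {Verb,Det}; 6:grauro {Verb,Det}; 7:pauk {Det}; 8:zradroisk {Adv}.
There are 32 candidate sequences in total.
Checking each against the rules leaves 10 sequences.
Count = 10.

10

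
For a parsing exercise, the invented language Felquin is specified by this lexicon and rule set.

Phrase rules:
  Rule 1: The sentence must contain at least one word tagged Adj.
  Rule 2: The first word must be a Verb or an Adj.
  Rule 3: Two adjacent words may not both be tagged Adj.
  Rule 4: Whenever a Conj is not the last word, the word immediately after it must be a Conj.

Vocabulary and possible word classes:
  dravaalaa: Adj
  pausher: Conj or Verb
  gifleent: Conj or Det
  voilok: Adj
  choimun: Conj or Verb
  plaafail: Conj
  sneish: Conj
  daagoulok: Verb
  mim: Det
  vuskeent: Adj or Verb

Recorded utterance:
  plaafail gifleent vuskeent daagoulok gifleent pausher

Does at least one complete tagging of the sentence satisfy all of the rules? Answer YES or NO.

NO

Candidates per position — 1:plaafail {Conj}; 2:gifleent {Conj,Det}; 3:vuskeent {Adj,Verb}; 4:daagoulok {Verb}; 5:gifleent {Conj,Det}; 6:pausher {Conj,Verb}.
Rule 2 cannot be satisfied by any choice of tags from the lexicon.
So there is no consistent tagging.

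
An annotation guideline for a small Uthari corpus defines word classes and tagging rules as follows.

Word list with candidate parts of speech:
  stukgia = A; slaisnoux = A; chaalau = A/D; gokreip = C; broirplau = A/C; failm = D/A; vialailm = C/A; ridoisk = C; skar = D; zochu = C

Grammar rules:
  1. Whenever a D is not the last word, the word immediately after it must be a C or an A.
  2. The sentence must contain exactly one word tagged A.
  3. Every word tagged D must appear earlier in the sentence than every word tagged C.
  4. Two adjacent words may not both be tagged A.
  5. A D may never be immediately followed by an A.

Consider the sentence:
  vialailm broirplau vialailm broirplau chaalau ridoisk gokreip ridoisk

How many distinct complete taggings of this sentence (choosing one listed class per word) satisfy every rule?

Candidates per position — 1:vialailm {C,A}; 2:broirplau {A,C}; 3:vialailm {C,A}; 4:broirplau {A,C}; 5:chaalau {A,D}; 6:ridoisk {C}; 7:gokreip {C}; 8:ridoisk {C}.
There are 32 candidate sequences in total.
The sequences that satisfy every rule: C C C C A C C C.
Count = 1.

1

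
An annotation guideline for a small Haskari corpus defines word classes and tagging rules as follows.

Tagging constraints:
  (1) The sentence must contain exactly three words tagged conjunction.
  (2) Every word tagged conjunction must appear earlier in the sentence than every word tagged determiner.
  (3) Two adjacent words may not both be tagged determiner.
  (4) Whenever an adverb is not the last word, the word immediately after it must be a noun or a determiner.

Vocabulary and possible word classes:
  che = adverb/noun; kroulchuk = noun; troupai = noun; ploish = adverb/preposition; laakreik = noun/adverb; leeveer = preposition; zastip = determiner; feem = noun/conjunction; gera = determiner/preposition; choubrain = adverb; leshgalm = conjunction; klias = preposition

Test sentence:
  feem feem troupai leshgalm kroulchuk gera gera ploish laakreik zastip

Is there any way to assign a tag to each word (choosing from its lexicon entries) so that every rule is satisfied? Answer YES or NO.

YES

Candidates per position — 1:feem {noun,conjunction}; 2:feem {noun,conjunction}; 3:troupai {noun}; 4:leshgalm {conjunction}; 5:kroulchuk {noun}; 6:gera {determiner,preposition}; 7:gera {determiner,preposition}; 8:ploish {adverb,preposition}; 9:laakreik {noun,adverb}; 10:zastip {determiner}.
One satisfying assignment: conjunction conjunction noun conjunction noun determiner preposition adverb noun determiner.
Checking: rule 1 ✓; rule 2 ✓; rule 3 ✓; rule 4 ✓.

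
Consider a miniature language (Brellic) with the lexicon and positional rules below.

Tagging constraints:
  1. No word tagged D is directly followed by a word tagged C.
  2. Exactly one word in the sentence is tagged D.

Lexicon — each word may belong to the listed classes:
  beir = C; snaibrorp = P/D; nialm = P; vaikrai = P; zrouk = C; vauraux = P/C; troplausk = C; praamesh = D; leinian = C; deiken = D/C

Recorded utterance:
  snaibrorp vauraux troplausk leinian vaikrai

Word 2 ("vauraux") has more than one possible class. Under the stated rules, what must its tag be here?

P

Candidates per position — 1:snaibrorp {P,D}; 2:vauraux {P,C}; 3:troplausk {C}; 4:leinian {C}; 5:vaikrai {P}.
If word 1 were P, no tagging could satisfy rule 2; so word 1 is D.
If word 2 were C, no tagging could satisfy rule 1; so word 2 is P.
So the tagging must be: D P C C P.
Check: rule 1 holds; rule 2 holds.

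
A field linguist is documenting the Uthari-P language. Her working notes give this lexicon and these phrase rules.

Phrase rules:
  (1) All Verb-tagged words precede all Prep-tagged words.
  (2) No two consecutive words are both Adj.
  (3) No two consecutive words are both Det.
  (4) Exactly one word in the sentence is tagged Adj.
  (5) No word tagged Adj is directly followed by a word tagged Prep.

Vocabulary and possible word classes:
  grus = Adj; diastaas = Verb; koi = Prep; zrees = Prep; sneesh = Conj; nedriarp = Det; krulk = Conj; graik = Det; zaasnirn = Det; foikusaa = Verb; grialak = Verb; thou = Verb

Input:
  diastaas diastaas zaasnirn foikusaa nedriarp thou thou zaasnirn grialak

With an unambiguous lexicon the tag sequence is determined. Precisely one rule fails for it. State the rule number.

Fixed tagging: Verb Verb Det Verb Det Verb Verb Det Verb.
Checking each rule: R1 ✓, R2 ✓, R3 ✓, R4 ✗, R5 ✓.
Only rule 4 fails.

4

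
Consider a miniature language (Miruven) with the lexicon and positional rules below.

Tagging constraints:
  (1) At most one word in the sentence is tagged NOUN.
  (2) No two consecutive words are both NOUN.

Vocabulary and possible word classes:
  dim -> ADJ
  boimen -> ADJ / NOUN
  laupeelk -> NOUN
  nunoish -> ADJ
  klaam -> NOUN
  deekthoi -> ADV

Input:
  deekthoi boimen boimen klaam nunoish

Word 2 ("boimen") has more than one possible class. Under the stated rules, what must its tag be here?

Candidates per position — 1:deekthoi {ADV}; 2:boimen {ADJ,NOUN}; 3:boimen {ADJ,NOUN}; 4:klaam {NOUN}; 5:nunoish {ADJ}.
Position 2: tagging it NOUN would leave rule 1 unsatisfiable, so it must be ADJ.
Position 3: tagging it NOUN would leave rule 1 unsatisfiable, so it must be ADJ.
The only consistent sequence is: ADV ADJ ADJ NOUN ADJ.
Checking: rule 1 satisfied; rule 2 satisfied.

ADJ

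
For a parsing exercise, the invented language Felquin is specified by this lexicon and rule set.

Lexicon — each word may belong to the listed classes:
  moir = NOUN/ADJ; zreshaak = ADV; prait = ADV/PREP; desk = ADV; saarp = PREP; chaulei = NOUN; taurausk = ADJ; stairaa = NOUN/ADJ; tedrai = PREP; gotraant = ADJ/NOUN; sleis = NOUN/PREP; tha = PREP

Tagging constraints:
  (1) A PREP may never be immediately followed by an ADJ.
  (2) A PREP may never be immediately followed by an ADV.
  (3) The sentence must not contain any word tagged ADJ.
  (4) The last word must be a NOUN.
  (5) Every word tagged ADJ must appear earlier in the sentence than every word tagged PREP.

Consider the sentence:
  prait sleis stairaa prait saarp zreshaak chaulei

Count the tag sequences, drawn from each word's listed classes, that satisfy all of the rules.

0

Candidates per position — 1:prait {ADV,PREP}; 2:sleis {NOUN,PREP}; 3:stairaa {NOUN,ADJ}; 4:prait {ADV,PREP}; 5:saarp {PREP}; 6:zreshaak {ADV}; 7:chaulei {NOUN}.
There are 16 candidate sequences in total.
Rule 2 cannot be satisfied by any choice of tags from the lexicon.
So there is no consistent tagging.
Count = 0.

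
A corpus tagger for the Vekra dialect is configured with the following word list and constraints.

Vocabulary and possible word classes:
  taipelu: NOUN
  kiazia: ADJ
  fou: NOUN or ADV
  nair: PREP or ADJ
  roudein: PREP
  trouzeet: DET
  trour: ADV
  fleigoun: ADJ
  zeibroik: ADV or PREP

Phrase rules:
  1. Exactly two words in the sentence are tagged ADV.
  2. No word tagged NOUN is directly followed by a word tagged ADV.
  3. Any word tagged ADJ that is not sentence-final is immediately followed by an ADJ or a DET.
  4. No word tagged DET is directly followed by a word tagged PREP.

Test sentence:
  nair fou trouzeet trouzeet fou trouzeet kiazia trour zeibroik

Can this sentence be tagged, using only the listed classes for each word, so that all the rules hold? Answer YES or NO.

Candidates per position — 1:nair {PREP,ADJ}; 2:fou {NOUN,ADV}; 3:trouzeet {DET}; 4:trouzeet {DET}; 5:fou {NOUN,ADV}; 6:trouzeet {DET}; 7:kiazia {ADJ}; 8:trour {ADV}; 9:zeibroik {ADV,PREP}.
Rule 3 cannot be satisfied by any choice of tags from the lexicon.
So there is no consistent tagging.

NO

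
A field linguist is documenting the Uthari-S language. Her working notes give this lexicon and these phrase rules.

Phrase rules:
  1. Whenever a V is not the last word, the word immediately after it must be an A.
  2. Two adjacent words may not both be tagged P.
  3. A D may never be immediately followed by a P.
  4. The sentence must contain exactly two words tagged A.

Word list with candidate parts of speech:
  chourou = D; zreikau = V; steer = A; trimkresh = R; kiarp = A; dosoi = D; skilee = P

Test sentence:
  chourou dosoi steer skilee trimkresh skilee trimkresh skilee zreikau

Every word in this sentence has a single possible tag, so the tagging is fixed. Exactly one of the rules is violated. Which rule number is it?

Fixed tagging: D D A P R P R P V.
Applying the rules: R1 pass, R2 pass, R3 pass, R4 fail.
Only rule 4 fails.

4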